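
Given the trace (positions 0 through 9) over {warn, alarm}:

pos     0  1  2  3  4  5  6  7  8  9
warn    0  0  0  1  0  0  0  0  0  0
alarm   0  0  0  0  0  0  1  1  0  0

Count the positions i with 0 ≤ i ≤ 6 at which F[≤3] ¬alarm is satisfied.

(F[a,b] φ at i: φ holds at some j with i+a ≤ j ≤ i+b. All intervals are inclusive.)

7

Evaluate at each i in [0,6]:
  i=0: ✓ (witness j=0)
  i=1: ✓ (witness j=1)
  i=2: ✓ (witness j=2)
  i=3: ✓ (witness j=3)
  i=4: ✓ (witness j=4)
  i=5: ✓ (witness j=5)
  i=6: ✓ (witness j=8)
Positions where it holds: {0, 1, 2, 3, 4, 5, 6} → 7.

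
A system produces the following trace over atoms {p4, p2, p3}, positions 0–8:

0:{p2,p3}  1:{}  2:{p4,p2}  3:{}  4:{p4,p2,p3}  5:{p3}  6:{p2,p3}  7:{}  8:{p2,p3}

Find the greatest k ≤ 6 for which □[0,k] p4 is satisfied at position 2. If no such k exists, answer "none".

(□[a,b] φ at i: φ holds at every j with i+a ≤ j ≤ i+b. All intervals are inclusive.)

p4 must hold from j=2 onward; find where it first fails.
  j=2: holds
  j=3: fails
Holds on [2,2], so largest k = 0.

0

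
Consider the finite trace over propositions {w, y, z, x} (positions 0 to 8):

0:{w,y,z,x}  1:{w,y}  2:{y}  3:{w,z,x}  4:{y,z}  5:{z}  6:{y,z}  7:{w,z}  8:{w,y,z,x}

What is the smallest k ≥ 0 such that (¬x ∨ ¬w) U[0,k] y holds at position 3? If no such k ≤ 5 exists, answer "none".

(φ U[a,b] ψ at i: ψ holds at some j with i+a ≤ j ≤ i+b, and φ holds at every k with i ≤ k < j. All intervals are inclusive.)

none

Need earliest j ≥ 3 with y, and (¬x ∨ ¬w) at every k in [3,j-1].
  j=3: rhs fails.
  j=4: rhs holds but lhs fails at k=3.
  j=5: rhs fails.
  j=6: rhs holds but lhs fails at k=3.
  j=7: rhs fails.
  j=8: rhs holds but lhs fails at k=3.
No witness within the range → none.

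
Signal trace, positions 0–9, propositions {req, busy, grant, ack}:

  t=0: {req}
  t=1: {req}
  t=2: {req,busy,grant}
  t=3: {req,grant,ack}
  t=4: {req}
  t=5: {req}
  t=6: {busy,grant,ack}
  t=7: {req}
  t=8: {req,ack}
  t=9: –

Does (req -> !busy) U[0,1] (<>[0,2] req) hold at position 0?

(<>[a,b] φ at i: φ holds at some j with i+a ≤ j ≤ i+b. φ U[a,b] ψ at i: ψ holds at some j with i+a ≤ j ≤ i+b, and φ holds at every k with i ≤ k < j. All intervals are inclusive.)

Yes

Need some j in [0,1] with <>[0,2] req, and (req -> !busy) at every k in [0,j-1].
  j=0: <>[0,2] req holds; no prefix to check → satisfied.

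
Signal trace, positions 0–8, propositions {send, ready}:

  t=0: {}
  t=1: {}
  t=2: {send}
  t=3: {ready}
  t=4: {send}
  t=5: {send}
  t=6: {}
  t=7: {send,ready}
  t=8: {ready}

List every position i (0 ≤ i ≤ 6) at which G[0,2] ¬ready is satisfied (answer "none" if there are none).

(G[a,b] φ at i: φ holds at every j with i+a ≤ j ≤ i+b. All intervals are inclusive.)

0, 4

Evaluate at each i in [0,6]:
  i=0: ✓ (all of [0,2])
  i=1: ✗ (fails at j=3)
  i=2: ✗ (fails at j=3)
  i=3: ✗ (fails at j=3)
  i=4: ✓ (all of [4,6])
  i=5: ✗ (fails at j=7)
  i=6: ✗ (fails at j=7)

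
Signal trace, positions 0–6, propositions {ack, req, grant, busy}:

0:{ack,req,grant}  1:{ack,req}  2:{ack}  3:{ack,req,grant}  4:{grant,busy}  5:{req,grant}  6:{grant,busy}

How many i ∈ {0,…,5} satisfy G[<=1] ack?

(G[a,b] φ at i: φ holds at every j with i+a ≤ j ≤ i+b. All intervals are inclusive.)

3

Evaluate at each i in [0,5]:
  i=0: ✓ (all of [0,1])
  i=1: ✓ (all of [1,2])
  i=2: ✓ (all of [2,3])
  i=3: ✗ (fails at j=4)
  i=4: ✗ (fails at j=4)
  i=5: ✗ (fails at j=5)
Positions where it holds: {0, 1, 2} → 3.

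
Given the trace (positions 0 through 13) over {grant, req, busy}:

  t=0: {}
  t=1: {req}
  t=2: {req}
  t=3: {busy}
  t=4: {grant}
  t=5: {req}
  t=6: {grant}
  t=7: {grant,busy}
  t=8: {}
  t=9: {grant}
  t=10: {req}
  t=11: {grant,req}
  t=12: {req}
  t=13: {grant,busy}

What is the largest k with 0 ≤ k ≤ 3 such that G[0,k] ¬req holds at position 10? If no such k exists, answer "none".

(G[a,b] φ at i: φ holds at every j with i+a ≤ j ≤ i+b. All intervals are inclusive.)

¬req must hold from j=10 onward; find where it first fails.
  j=10: fails → no k works.

none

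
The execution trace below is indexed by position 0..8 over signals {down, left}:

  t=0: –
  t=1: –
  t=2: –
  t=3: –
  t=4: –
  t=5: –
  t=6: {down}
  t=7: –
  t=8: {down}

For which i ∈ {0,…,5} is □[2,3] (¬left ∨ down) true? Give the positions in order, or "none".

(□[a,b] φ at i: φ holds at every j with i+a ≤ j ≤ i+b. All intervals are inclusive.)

Evaluate at each i in [0,5]:
  i=0: ✓ (all of [2,3])
  i=1: ✓ (all of [3,4])
  i=2: ✓ (all of [4,5])
  i=3: ✓ (all of [5,6])
  i=4: ✓ (all of [6,7])
  i=5: ✓ (all of [7,8])

0, 1, 2, 3, 4, 5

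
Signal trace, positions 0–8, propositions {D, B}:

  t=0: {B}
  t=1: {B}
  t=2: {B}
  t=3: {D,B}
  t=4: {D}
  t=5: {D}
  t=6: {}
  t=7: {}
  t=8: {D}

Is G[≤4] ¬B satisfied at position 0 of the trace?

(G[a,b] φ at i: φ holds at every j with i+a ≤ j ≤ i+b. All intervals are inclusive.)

Check ¬B at every j in [0,4]:
  j=0: false
  j=1: false
  j=2: false
  j=3: false
  j=4: true
Fails at j=0 → formula fails.

No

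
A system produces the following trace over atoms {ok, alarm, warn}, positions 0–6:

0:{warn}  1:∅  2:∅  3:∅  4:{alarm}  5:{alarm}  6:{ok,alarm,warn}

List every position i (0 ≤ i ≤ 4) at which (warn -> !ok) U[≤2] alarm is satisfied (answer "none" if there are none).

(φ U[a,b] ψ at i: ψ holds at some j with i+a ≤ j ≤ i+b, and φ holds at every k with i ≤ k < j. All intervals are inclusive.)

2, 3, 4

Evaluate at each i in [0,4]:
  i=0: ✗ (no rhs in [0,2])
  i=1: ✗ (no rhs in [1,3])
  i=2: ✓ (rhs at j=4; lhs holds on [2,3])
  i=3: ✓ (rhs at j=4; lhs holds on [3,3])
  i=4: ✓ (rhs at j=4)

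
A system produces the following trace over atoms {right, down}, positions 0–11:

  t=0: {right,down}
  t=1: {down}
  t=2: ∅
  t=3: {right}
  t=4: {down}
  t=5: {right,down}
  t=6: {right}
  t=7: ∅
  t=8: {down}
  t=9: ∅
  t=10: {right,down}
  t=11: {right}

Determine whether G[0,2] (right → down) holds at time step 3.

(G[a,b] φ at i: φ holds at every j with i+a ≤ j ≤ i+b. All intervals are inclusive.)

Does not hold

Check (right → down) at every j in [3,5]:
  j=3: antecedent true; consequent false → ✗
  j=4: antecedent false → ✓
  j=5: antecedent true; consequent true → ✓
Fails at j=3 → formula fails.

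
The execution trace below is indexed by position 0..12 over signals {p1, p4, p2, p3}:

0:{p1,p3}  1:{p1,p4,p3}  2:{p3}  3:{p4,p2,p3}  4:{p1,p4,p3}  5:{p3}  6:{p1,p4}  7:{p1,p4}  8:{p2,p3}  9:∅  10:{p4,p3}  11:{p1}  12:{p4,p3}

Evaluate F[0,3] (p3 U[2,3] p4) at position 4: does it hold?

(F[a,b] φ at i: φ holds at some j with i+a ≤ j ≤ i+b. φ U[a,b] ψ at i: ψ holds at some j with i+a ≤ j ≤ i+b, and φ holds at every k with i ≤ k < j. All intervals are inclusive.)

Yes

Check (p3 U[2,3] p4) at each j in [4,7]:
  j=4: holds
  j=5: fails
  j=6: fails
  j=7: fails
Found at j=4 → formula holds.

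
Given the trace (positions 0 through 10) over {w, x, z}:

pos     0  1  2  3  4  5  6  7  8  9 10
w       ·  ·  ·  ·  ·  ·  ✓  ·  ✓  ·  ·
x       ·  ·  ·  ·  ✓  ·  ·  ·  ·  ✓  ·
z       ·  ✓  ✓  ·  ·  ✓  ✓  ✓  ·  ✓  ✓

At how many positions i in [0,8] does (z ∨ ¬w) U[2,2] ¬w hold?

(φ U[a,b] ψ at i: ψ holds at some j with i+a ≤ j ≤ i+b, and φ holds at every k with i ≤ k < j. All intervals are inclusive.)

Evaluate at each i in [0,8]:
  i=0: ✓ (rhs at j=2; lhs holds on [0,1])
  i=1: ✓ (rhs at j=3; lhs holds on [1,2])
  i=2: ✓ (rhs at j=4; lhs holds on [2,3])
  i=3: ✓ (rhs at j=5; lhs holds on [3,4])
  i=4: ✗ (no rhs in [6,6])
  i=5: ✓ (rhs at j=7; lhs holds on [5,6])
  i=6: ✗ (no rhs in [8,8])
  i=7: ✗ (lhs fails at k=8 before rhs at j=9)
  i=8: ✗ (lhs fails at k=8 before rhs at j=10)
Positions where it holds: {0, 1, 2, 3, 5} → 5.

5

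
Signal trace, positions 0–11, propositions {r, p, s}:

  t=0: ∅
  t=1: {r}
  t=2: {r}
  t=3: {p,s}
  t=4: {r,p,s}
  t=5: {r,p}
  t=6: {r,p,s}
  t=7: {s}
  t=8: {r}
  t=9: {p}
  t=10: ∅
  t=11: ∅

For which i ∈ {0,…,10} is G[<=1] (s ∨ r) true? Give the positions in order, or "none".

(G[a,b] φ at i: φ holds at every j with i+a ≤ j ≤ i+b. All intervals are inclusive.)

Evaluate at each i in [0,10]:
  i=0: ✗ (fails at j=0)
  i=1: ✓ (all of [1,2])
  i=2: ✓ (all of [2,3])
  i=3: ✓ (all of [3,4])
  i=4: ✓ (all of [4,5])
  i=5: ✓ (all of [5,6])
  i=6: ✓ (all of [6,7])
  i=7: ✓ (all of [7,8])
  i=8: ✗ (fails at j=9)
  i=9: ✗ (fails at j=9)
  i=10: ✗ (fails at j=10)

1, 2, 3, 4, 5, 6, 7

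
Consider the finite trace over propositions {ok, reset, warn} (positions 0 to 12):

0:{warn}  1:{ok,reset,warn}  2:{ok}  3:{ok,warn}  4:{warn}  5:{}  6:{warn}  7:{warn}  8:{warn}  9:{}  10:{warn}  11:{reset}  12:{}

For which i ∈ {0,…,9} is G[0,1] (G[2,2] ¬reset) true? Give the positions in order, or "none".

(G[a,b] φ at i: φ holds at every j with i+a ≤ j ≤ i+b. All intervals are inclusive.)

Evaluate at each i in [0,9]:
  i=0: ✓ (all of [0,1])
  i=1: ✓ (all of [1,2])
  i=2: ✓ (all of [2,3])
  i=3: ✓ (all of [3,4])
  i=4: ✓ (all of [4,5])
  i=5: ✓ (all of [5,6])
  i=6: ✓ (all of [6,7])
  i=7: ✓ (all of [7,8])
  i=8: ✗ (fails at j=9)
  i=9: ✗ (fails at j=9)

0, 1, 2, 3, 4, 5, 6, 7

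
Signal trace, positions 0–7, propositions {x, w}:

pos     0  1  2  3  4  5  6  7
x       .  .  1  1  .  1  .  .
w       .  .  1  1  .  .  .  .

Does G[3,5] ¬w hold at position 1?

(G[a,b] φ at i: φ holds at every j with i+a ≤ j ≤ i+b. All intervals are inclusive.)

Check ¬w at every j in [4,6]:
  j=4: true
  j=5: true
  j=6: true
All positions satisfy it → formula holds.

Holds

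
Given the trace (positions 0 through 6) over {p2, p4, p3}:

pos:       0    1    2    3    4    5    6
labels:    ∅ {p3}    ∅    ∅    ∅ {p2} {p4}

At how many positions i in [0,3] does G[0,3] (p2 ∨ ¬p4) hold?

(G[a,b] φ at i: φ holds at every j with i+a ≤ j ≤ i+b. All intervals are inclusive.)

3

Evaluate at each i in [0,3]:
  i=0: ✓ (all of [0,3])
  i=1: ✓ (all of [1,4])
  i=2: ✓ (all of [2,5])
  i=3: ✗ (fails at j=6)
Positions where it holds: {0, 1, 2} → 3.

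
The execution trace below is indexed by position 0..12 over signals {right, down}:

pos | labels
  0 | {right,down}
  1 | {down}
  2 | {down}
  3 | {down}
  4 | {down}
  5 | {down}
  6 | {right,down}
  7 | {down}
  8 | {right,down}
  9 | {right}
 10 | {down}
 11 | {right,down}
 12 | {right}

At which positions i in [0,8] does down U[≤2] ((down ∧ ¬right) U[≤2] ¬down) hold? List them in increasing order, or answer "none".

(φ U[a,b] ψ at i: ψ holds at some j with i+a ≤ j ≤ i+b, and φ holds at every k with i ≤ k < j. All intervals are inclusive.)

7, 8

Evaluate at each i in [0,8]:
  i=0: ✗ (no rhs in [0,2])
  i=1: ✗ (no rhs in [1,3])
  i=2: ✗ (no rhs in [2,4])
  i=3: ✗ (no rhs in [3,5])
  i=4: ✗ (no rhs in [4,6])
  i=5: ✗ (no rhs in [5,7])
  i=6: ✗ (no rhs in [6,8])
  i=7: ✓ (rhs at j=9; lhs holds on [7,8])
  i=8: ✓ (rhs at j=9; lhs holds on [8,8])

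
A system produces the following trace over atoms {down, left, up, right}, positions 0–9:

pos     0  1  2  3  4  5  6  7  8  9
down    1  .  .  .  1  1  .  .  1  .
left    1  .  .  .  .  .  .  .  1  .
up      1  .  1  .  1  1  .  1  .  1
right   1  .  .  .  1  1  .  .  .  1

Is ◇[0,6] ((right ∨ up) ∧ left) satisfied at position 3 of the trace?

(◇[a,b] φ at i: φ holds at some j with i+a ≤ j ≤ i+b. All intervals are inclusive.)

Does not hold

Check ((right ∨ up) ∧ left) at each j in [3,9]:
  j=3: false
  j=4: false
  j=5: false
  j=6: false
  j=7: false
  j=8: false
  j=9: false
No position in the window satisfies it → formula fails.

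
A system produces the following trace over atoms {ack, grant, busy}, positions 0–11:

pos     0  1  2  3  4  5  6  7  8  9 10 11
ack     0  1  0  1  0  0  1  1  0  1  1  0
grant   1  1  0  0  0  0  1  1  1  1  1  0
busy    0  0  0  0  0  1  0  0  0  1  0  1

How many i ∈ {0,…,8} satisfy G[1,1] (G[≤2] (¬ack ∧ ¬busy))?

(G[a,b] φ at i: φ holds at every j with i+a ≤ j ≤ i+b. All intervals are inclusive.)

0

Evaluate at each i in [0,8]:
  i=0: ✗ (fails at j=1)
  i=1: ✗ (fails at j=2)
  i=2: ✗ (fails at j=3)
  i=3: ✗ (fails at j=4)
  i=4: ✗ (fails at j=5)
  i=5: ✗ (fails at j=6)
  i=6: ✗ (fails at j=7)
  i=7: ✗ (fails at j=8)
  i=8: ✗ (fails at j=9)
Positions where it holds: {} → 0.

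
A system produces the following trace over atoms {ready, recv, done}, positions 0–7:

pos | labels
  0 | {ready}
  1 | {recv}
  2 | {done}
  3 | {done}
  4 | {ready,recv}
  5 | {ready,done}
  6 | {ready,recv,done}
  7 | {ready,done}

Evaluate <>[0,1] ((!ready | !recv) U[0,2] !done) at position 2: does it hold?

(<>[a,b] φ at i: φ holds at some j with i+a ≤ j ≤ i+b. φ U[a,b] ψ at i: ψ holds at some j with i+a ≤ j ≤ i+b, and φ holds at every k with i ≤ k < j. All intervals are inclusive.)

Check ((!ready | !recv) U[0,2] !done) at each j in [2,3]:
  j=2: holds
  j=3: holds
Found at j=2 → formula holds.

True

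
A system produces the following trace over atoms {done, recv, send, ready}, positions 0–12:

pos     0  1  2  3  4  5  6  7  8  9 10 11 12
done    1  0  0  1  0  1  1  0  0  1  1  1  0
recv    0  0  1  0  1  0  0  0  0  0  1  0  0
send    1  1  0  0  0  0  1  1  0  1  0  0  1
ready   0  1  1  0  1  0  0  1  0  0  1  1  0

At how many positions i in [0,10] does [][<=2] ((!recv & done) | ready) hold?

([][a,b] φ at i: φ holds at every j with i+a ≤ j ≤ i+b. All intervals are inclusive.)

7

Evaluate at each i in [0,10]:
  i=0: ✓ (all of [0,2])
  i=1: ✓ (all of [1,3])
  i=2: ✓ (all of [2,4])
  i=3: ✓ (all of [3,5])
  i=4: ✓ (all of [4,6])
  i=5: ✓ (all of [5,7])
  i=6: ✗ (fails at j=8)
  i=7: ✗ (fails at j=8)
  i=8: ✗ (fails at j=8)
  i=9: ✓ (all of [9,11])
  i=10: ✗ (fails at j=12)
Positions where it holds: {0, 1, 2, 3, 4, 5, 9} → 7.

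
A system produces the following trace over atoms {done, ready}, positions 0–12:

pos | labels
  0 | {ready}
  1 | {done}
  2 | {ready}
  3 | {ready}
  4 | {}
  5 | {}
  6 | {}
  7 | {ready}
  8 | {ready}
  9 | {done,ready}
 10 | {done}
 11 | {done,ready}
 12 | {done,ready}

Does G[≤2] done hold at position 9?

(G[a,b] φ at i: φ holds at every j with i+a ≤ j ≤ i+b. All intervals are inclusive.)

Yes

Check done at every j in [9,11]:
  j=9: true
  j=10: true
  j=11: true
All positions satisfy it → formula holds.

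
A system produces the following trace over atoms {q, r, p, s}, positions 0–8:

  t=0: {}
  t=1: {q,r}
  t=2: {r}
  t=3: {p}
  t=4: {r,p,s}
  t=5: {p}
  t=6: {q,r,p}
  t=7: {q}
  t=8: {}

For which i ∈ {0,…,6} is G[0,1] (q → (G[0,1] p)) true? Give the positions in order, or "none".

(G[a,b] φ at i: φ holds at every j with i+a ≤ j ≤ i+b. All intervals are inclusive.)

Evaluate at each i in [0,6]:
  i=0: ✗ (fails at j=1)
  i=1: ✗ (fails at j=1)
  i=2: ✓ (all of [2,3])
  i=3: ✓ (all of [3,4])
  i=4: ✓ (all of [4,5])
  i=5: ✗ (fails at j=6)
  i=6: ✗ (fails at j=6)

2, 3, 4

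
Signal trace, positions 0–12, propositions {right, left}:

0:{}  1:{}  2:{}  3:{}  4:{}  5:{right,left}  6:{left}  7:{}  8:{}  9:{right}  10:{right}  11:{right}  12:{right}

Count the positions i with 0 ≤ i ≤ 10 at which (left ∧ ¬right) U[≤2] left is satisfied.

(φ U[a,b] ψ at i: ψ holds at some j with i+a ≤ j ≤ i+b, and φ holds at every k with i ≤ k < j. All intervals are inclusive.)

2

Evaluate at each i in [0,10]:
  i=0: ✗ (no rhs in [0,2])
  i=1: ✗ (no rhs in [1,3])
  i=2: ✗ (no rhs in [2,4])
  i=3: ✗ (lhs fails at k=3 before rhs at j=5)
  i=4: ✗ (lhs fails at k=4 before rhs at j=5)
  i=5: ✓ (rhs at j=5)
  i=6: ✓ (rhs at j=6)
  i=7: ✗ (no rhs in [7,9])
  i=8: ✗ (no rhs in [8,10])
  i=9: ✗ (no rhs in [9,11])
  i=10: ✗ (no rhs in [10,12])
Positions where it holds: {5, 6} → 2.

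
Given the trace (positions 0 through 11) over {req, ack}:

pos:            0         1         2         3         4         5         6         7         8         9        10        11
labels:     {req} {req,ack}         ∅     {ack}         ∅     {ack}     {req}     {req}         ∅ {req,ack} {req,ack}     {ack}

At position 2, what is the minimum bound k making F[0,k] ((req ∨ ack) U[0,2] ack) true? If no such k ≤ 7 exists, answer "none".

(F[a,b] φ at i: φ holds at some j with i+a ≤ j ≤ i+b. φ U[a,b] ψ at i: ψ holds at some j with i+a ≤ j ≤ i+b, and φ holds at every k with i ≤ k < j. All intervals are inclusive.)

Scan j = 2,3,… for ((req ∨ ack) U[0,2] ack):
  j=2: fails
  j=3: holds
First hit at j=3, so smallest k = 3-2 = 1.

1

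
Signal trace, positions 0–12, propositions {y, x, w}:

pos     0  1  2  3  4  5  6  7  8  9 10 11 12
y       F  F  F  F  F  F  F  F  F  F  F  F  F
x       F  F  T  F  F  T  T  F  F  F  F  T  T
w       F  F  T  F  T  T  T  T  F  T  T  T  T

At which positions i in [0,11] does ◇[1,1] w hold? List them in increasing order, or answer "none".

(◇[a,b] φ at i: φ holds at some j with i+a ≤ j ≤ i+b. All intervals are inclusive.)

1, 3, 4, 5, 6, 8, 9, 10, 11

Evaluate at each i in [0,11]:
  i=0: ✗ (none in [1,1])
  i=1: ✓ (witness j=2)
  i=2: ✗ (none in [3,3])
  i=3: ✓ (witness j=4)
  i=4: ✓ (witness j=5)
  i=5: ✓ (witness j=6)
  i=6: ✓ (witness j=7)
  i=7: ✗ (none in [8,8])
  i=8: ✓ (witness j=9)
  i=9: ✓ (witness j=10)
  i=10: ✓ (witness j=11)
  i=11: ✓ (witness j=12)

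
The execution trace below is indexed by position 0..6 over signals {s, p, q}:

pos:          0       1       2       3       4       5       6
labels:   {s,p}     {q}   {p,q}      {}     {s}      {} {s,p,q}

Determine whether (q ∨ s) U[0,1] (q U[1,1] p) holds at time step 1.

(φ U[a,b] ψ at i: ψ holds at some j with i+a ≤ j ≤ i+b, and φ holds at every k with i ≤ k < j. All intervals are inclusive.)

Holds

Need some j in [1,2] with (q U[1,1] p), and (q ∨ s) at every k in [1,j-1].
  j=1: (q U[1,1] p) holds; no prefix to check → satisfied.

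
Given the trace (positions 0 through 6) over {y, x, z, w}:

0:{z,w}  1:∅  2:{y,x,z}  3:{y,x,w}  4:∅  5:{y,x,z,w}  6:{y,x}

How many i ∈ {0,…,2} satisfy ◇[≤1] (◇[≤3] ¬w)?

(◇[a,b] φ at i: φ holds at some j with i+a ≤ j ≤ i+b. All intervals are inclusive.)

3

Evaluate at each i in [0,2]:
  i=0: ✓ (witness j=0)
  i=1: ✓ (witness j=1)
  i=2: ✓ (witness j=2)
Positions where it holds: {0, 1, 2} → 3.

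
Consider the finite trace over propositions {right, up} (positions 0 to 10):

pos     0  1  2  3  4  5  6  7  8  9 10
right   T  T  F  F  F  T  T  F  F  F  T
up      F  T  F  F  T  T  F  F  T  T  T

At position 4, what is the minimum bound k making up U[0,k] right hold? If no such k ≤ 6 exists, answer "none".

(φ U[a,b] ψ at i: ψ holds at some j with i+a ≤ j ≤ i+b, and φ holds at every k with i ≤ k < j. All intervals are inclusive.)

Need earliest j ≥ 4 with right, and up at every k in [4,j-1].
  j=4: rhs fails.
  j=5: rhs holds; lhs holds on [4,4]. k = 1.

1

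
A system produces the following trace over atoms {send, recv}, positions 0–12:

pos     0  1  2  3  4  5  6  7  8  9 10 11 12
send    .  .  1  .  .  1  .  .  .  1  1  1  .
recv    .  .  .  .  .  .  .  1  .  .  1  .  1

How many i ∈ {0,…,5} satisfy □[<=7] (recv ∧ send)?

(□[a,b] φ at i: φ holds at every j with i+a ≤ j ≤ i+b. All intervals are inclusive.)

Evaluate at each i in [0,5]:
  i=0: ✗ (fails at j=0)
  i=1: ✗ (fails at j=1)
  i=2: ✗ (fails at j=2)
  i=3: ✗ (fails at j=3)
  i=4: ✗ (fails at j=4)
  i=5: ✗ (fails at j=5)
Positions where it holds: {} → 0.

0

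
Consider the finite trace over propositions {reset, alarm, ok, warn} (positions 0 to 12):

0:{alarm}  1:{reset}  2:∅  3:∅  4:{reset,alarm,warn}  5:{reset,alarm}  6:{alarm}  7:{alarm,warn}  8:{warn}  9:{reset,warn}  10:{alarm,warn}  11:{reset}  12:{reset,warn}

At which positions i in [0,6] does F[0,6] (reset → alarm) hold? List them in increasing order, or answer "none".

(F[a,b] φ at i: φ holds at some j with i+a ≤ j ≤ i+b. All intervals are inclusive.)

Evaluate at each i in [0,6]:
  i=0: ✓ (witness j=0)
  i=1: ✓ (witness j=2)
  i=2: ✓ (witness j=2)
  i=3: ✓ (witness j=3)
  i=4: ✓ (witness j=4)
  i=5: ✓ (witness j=5)
  i=6: ✓ (witness j=6)

0, 1, 2, 3, 4, 5, 6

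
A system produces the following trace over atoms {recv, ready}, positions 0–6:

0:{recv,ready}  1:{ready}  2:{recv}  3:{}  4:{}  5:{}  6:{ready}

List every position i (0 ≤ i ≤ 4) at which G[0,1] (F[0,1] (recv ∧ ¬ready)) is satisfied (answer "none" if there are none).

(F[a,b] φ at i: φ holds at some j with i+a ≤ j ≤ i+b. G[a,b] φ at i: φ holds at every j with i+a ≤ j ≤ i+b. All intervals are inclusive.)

1

Evaluate at each i in [0,4]:
  i=0: ✗ (fails at j=0)
  i=1: ✓ (all of [1,2])
  i=2: ✗ (fails at j=3)
  i=3: ✗ (fails at j=3)
  i=4: ✗ (fails at j=4)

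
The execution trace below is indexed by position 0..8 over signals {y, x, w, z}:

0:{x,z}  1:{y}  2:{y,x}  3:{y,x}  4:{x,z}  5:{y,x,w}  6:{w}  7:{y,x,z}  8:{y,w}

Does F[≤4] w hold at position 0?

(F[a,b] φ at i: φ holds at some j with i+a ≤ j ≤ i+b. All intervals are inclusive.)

False

Check w at each j in [0,4]:
  j=0: false
  j=1: false
  j=2: false
  j=3: false
  j=4: false
No position in the window satisfies it → formula fails.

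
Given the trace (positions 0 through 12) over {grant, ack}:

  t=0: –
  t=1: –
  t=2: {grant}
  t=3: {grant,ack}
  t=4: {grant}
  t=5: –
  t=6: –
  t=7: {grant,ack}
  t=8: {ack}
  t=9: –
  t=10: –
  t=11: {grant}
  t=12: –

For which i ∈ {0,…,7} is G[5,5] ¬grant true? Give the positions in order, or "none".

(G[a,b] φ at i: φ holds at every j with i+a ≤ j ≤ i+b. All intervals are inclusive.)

Evaluate at each i in [0,7]:
  i=0: ✓ (all of [5,5])
  i=1: ✓ (all of [6,6])
  i=2: ✗ (fails at j=7)
  i=3: ✓ (all of [8,8])
  i=4: ✓ (all of [9,9])
  i=5: ✓ (all of [10,10])
  i=6: ✗ (fails at j=11)
  i=7: ✓ (all of [12,12])

0, 1, 3, 4, 5, 7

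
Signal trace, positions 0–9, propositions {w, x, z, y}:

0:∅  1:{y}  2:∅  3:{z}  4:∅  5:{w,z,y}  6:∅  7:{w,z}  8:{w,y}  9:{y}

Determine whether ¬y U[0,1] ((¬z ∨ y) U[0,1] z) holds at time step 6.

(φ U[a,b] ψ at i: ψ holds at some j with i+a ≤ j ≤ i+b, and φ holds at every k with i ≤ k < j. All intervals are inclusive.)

Need some j in [6,7] with ((¬z ∨ y) U[0,1] z), and ¬y at every k in [6,j-1].
  j=6: ((¬z ∨ y) U[0,1] z) holds; no prefix to check → satisfied.

Yes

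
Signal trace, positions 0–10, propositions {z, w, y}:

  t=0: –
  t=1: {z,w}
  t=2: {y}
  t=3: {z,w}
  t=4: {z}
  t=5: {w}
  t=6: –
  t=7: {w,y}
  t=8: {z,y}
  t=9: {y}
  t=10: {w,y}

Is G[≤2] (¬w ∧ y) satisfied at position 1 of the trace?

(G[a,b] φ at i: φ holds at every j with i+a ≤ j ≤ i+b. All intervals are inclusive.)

Check (¬w ∧ y) at every j in [1,3]:
  j=1: false
  j=2: true
  j=3: false
Fails at j=1 → formula fails.

False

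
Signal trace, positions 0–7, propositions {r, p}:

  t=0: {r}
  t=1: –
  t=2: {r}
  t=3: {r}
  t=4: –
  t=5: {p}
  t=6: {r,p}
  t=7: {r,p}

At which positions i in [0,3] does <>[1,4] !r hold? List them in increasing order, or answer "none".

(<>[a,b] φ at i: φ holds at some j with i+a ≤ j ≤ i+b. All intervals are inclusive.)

Evaluate at each i in [0,3]:
  i=0: ✓ (witness j=1)
  i=1: ✓ (witness j=4)
  i=2: ✓ (witness j=4)
  i=3: ✓ (witness j=4)

0, 1, 2, 3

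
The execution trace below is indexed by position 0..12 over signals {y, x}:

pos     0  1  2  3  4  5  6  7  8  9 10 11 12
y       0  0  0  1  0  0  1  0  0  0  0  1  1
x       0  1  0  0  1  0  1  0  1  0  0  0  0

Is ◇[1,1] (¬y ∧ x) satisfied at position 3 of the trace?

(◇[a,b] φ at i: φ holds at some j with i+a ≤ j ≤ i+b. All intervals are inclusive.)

Check (¬y ∧ x) at each j in [4,4]:
  j=4: true
Found at j=4 → formula holds.

True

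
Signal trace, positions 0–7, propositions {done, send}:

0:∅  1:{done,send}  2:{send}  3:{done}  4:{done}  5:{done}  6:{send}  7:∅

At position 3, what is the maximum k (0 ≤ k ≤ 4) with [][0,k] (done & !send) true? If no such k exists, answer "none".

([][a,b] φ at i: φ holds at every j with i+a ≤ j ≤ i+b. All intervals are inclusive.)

2

(done & !send) must hold from j=3 onward; find where it first fails.
  j=3: holds
  j=4: holds
  j=5: holds
  j=6: fails
Holds on [3,5], so largest k = 2.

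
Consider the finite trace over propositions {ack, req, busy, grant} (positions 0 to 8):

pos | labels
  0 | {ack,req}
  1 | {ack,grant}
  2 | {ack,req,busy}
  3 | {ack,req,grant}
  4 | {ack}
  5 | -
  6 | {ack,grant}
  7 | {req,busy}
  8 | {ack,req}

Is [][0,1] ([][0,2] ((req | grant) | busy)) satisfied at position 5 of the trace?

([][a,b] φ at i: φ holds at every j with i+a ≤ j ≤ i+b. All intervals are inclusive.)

Does not hold

Check [][0,2] ((req | grant) | busy) at every j in [5,6]:
  j=5: fails at 5
  j=6: holds on [6,8]
Fails at j=5 → formula fails.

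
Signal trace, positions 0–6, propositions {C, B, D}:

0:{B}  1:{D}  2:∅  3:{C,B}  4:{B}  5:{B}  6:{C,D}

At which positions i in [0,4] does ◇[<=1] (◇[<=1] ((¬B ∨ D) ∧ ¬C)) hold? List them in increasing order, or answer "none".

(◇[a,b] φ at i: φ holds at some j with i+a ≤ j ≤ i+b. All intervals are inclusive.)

Evaluate at each i in [0,4]:
  i=0: ✓ (witness j=0)
  i=1: ✓ (witness j=1)
  i=2: ✓ (witness j=2)
  i=3: ✗ (none in [3,4])
  i=4: ✗ (none in [4,5])

0, 1, 2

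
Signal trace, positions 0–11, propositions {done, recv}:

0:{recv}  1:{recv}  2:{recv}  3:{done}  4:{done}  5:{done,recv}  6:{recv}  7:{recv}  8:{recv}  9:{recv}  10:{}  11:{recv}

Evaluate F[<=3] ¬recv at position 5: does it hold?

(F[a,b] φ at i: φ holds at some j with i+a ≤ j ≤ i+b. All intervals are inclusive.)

Check ¬recv at each j in [5,8]:
  j=5: false
  j=6: false
  j=7: false
  j=8: false
No position in the window satisfies it → formula fails.

No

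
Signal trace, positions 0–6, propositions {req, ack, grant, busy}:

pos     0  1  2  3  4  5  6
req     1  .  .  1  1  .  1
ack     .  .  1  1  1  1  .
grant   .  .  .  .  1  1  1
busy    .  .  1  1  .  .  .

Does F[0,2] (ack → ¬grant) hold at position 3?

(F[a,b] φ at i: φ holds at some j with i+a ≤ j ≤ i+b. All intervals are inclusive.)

Holds

Check (ack → ¬grant) at each j in [3,5]:
  j=3: true
  j=4: false
  j=5: false
Found at j=3 → formula holds.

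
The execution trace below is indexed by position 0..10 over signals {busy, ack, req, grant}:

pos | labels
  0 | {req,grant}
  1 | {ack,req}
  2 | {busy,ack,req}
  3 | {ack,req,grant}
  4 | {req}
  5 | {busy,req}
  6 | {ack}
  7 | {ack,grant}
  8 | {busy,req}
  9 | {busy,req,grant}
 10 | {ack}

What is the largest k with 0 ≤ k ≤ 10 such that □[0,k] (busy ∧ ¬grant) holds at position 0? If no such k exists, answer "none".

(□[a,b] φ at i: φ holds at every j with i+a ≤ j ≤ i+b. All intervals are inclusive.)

none

(busy ∧ ¬grant) must hold from j=0 onward; find where it first fails.
  j=0: fails → no k works.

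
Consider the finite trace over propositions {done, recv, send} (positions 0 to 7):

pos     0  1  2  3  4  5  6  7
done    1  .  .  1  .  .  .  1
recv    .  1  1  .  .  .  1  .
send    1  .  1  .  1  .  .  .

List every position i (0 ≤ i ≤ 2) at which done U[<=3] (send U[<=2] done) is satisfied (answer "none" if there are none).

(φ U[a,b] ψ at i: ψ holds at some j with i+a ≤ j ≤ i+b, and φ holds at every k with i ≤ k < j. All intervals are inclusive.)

0, 2

Evaluate at each i in [0,2]:
  i=0: ✓ (rhs at j=0)
  i=1: ✗ (lhs fails at k=1 before rhs at j=2)
  i=2: ✓ (rhs at j=2)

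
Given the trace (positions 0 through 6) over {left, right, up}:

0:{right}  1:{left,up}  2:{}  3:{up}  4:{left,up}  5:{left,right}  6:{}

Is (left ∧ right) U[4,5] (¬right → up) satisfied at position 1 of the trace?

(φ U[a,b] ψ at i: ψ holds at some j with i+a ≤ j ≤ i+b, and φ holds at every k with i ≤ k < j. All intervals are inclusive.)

False

Need some j in [5,6] with (¬right → up), and (left ∧ right) at every k in [1,j-1].
  j=5: (¬right → up) holds, but (left ∧ right) fails at k=1 → not this j.
  j=6: (¬right → up) false.
No j in the window works → until fails.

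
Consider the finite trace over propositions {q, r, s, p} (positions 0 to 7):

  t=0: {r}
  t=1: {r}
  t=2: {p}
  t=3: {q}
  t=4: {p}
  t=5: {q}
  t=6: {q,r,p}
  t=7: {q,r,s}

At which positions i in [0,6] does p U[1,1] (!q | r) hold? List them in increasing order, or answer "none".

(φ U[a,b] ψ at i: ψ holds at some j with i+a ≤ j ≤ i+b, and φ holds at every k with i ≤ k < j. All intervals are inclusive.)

Evaluate at each i in [0,6]:
  i=0: ✗ (lhs fails at k=0 before rhs at j=1)
  i=1: ✗ (lhs fails at k=1 before rhs at j=2)
  i=2: ✗ (no rhs in [3,3])
  i=3: ✗ (lhs fails at k=3 before rhs at j=4)
  i=4: ✗ (no rhs in [5,5])
  i=5: ✗ (lhs fails at k=5 before rhs at j=6)
  i=6: ✓ (rhs at j=7; lhs holds on [6,6])

6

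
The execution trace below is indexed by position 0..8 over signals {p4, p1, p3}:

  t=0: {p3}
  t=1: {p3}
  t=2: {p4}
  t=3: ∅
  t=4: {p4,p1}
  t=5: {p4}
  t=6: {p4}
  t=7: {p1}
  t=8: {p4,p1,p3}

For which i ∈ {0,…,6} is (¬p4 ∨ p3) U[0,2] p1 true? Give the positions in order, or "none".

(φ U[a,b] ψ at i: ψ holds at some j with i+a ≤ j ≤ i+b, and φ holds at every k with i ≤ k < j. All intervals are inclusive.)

Evaluate at each i in [0,6]:
  i=0: ✗ (no rhs in [0,2])
  i=1: ✗ (no rhs in [1,3])
  i=2: ✗ (lhs fails at k=2 before rhs at j=4)
  i=3: ✓ (rhs at j=4; lhs holds on [3,3])
  i=4: ✓ (rhs at j=4)
  i=5: ✗ (lhs fails at k=5 before rhs at j=7)
  i=6: ✗ (lhs fails at k=6 before rhs at j=7)

3, 4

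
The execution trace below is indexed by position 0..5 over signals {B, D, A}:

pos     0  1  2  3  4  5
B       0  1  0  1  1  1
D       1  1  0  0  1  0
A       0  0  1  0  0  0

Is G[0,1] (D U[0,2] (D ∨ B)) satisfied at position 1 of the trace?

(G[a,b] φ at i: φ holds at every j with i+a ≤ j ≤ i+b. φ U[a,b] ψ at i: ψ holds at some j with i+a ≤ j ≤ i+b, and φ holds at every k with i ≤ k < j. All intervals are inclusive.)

No

Check (D U[0,2] (D ∨ B)) at every j in [1,2]:
  j=1: holds
  j=2: fails
Fails at j=2 → formula fails.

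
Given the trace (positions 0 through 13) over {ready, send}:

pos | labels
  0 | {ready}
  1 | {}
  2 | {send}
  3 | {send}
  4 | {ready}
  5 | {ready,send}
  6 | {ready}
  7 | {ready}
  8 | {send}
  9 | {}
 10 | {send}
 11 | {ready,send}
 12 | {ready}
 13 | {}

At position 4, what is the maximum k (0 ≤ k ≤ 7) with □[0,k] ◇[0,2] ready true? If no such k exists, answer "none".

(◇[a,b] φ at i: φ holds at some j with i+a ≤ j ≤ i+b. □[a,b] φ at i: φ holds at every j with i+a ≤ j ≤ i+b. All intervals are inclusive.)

3

◇[0,2] ready must hold from j=4 onward; find where it first fails.
  j=4: holds
  j=5: holds
  j=6: holds
  j=7: holds
  j=8: fails
Holds on [4,7], so largest k = 3.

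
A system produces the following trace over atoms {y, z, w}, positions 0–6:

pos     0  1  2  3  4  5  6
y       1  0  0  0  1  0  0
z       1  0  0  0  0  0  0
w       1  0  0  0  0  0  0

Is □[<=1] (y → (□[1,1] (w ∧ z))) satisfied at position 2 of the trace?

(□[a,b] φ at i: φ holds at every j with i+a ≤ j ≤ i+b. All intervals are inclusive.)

Check (y → (□[1,1] (w ∧ z))) at every j in [2,3]:
  j=2: antecedent false → ✓
  j=3: antecedent false → ✓
All positions satisfy it → formula holds.

True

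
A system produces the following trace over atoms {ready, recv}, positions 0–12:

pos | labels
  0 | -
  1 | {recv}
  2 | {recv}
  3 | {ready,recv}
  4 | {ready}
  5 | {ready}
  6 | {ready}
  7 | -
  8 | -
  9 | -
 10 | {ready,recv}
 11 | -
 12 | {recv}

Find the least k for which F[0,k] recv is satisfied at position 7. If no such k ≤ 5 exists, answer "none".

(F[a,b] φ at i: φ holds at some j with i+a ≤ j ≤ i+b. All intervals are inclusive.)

3

Scan j = 7,8,… for recv:
  j=7: fails
  j=8: fails
  j=9: fails
  j=10: holds
First hit at j=10, so smallest k = 10-7 = 3.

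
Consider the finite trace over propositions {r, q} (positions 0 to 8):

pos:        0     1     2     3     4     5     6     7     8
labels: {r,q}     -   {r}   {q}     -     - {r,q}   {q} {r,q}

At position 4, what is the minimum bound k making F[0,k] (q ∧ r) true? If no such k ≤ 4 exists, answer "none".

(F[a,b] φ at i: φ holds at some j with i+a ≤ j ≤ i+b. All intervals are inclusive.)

2

Scan j = 4,5,… for (q ∧ r):
  j=4: fails
  j=5: fails
  j=6: holds
First hit at j=6, so smallest k = 6-4 = 2.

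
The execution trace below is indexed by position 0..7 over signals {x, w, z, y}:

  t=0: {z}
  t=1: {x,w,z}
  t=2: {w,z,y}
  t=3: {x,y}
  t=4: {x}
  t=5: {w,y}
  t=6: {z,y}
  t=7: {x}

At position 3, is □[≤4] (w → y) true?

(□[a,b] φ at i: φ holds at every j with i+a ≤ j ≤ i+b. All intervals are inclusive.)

Holds

Check (w → y) at every j in [3,7]:
  j=3: antecedent false → ✓
  j=4: antecedent false → ✓
  j=5: antecedent true; consequent true → ✓
  j=6: antecedent false → ✓
  j=7: antecedent false → ✓
All positions satisfy it → formula holds.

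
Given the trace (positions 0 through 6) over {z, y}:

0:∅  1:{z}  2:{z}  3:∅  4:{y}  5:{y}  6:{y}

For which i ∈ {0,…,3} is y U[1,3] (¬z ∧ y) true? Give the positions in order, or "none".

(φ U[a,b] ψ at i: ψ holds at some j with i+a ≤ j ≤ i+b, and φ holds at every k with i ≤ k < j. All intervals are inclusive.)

none

Evaluate at each i in [0,3]:
  i=0: ✗ (no rhs in [1,3])
  i=1: ✗ (lhs fails at k=1 before rhs at j=4)
  i=2: ✗ (lhs fails at k=2 before rhs at j=4)
  i=3: ✗ (lhs fails at k=3 before rhs at j=4)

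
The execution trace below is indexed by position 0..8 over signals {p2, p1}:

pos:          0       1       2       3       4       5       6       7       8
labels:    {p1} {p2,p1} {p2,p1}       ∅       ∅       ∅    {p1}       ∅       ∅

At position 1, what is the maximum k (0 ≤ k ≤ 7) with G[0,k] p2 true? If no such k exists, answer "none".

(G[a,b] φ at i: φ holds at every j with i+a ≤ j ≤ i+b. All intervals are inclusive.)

1

p2 must hold from j=1 onward; find where it first fails.
  j=1: holds
  j=2: holds
  j=3: fails
Holds on [1,2], so largest k = 1.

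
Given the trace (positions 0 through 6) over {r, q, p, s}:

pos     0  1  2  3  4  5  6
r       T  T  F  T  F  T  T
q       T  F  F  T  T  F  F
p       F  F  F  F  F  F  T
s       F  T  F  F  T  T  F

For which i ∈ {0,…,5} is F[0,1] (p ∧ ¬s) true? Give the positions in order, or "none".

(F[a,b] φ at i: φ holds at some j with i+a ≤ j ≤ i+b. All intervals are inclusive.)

Evaluate at each i in [0,5]:
  i=0: ✗ (none in [0,1])
  i=1: ✗ (none in [1,2])
  i=2: ✗ (none in [2,3])
  i=3: ✗ (none in [3,4])
  i=4: ✗ (none in [4,5])
  i=5: ✓ (witness j=6)

5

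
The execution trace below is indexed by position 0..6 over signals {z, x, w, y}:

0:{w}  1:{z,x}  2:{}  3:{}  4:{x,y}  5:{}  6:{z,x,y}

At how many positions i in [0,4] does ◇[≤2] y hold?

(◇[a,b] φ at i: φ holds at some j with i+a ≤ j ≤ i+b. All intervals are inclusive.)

3

Evaluate at each i in [0,4]:
  i=0: ✗ (none in [0,2])
  i=1: ✗ (none in [1,3])
  i=2: ✓ (witness j=4)
  i=3: ✓ (witness j=4)
  i=4: ✓ (witness j=4)
Positions where it holds: {2, 3, 4} → 3.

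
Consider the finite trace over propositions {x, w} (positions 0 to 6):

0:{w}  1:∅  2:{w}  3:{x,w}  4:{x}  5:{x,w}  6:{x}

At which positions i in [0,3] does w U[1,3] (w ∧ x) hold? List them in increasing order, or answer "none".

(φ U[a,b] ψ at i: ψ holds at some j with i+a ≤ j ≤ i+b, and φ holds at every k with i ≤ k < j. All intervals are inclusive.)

Evaluate at each i in [0,3]:
  i=0: ✗ (lhs fails at k=1 before rhs at j=3)
  i=1: ✗ (lhs fails at k=1 before rhs at j=3)
  i=2: ✓ (rhs at j=3; lhs holds on [2,2])
  i=3: ✗ (lhs fails at k=4 before rhs at j=5)

2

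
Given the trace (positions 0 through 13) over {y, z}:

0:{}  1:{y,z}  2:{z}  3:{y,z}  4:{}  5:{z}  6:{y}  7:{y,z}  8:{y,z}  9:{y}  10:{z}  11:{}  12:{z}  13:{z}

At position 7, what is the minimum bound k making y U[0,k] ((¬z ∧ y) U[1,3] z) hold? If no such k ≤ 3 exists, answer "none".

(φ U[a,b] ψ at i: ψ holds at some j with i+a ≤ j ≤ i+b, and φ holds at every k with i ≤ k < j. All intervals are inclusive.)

2

Need earliest j ≥ 7 with ((¬z ∧ y) U[1,3] z), and y at every k in [7,j-1].
  j=7: rhs fails.
  j=8: rhs fails.
  j=9: rhs holds; lhs holds on [7,8]. k = 2.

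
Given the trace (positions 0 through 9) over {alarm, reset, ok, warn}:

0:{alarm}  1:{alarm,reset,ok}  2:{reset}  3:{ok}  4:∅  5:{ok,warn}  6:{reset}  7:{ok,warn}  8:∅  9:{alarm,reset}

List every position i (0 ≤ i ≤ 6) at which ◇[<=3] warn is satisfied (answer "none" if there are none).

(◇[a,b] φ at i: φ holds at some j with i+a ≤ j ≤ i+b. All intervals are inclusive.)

2, 3, 4, 5, 6

Evaluate at each i in [0,6]:
  i=0: ✗ (none in [0,3])
  i=1: ✗ (none in [1,4])
  i=2: ✓ (witness j=5)
  i=3: ✓ (witness j=5)
  i=4: ✓ (witness j=5)
  i=5: ✓ (witness j=5)
  i=6: ✓ (witness j=7)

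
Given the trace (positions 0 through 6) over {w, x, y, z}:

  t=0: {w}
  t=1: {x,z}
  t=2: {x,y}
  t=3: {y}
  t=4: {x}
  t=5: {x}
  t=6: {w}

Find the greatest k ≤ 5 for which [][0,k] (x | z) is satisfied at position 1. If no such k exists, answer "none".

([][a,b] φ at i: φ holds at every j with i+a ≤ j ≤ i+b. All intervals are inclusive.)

(x | z) must hold from j=1 onward; find where it first fails.
  j=1: holds
  j=2: holds
  j=3: fails
Holds on [1,2], so largest k = 1.

1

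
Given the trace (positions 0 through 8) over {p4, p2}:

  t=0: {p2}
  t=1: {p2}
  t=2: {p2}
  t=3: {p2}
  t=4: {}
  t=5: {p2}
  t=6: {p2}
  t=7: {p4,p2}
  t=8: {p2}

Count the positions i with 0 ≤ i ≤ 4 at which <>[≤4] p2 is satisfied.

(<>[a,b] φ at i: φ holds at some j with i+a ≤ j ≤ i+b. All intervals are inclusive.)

Evaluate at each i in [0,4]:
  i=0: ✓ (witness j=0)
  i=1: ✓ (witness j=1)
  i=2: ✓ (witness j=2)
  i=3: ✓ (witness j=3)
  i=4: ✓ (witness j=5)
Positions where it holds: {0, 1, 2, 3, 4} → 5.

5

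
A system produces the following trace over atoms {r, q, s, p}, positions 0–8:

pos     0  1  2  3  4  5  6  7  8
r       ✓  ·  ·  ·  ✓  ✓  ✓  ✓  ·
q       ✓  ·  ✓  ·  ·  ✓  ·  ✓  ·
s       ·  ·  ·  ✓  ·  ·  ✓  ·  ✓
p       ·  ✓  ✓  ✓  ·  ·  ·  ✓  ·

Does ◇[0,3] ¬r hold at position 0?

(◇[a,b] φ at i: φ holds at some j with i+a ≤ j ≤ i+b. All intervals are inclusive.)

Check ¬r at each j in [0,3]:
  j=0: false
  j=1: true
  j=2: true
  j=3: true
Found at j=1 → formula holds.

Holds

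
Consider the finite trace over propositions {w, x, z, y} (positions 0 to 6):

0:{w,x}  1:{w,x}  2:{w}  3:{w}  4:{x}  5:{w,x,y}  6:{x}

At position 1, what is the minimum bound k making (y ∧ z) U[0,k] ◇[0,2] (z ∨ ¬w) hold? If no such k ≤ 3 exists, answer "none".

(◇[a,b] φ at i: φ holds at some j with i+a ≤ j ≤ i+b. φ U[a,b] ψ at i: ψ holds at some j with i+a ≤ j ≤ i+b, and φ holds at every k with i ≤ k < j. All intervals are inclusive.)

Need earliest j ≥ 1 with ◇[0,2] (z ∨ ¬w), and (y ∧ z) at every k in [1,j-1].
  j=1: rhs fails.
  j=2: rhs holds but lhs fails at k=1.
  j=3: rhs holds but lhs fails at k=1.
  j=4: rhs holds but lhs fails at k=1.
No witness within the range → none.

none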